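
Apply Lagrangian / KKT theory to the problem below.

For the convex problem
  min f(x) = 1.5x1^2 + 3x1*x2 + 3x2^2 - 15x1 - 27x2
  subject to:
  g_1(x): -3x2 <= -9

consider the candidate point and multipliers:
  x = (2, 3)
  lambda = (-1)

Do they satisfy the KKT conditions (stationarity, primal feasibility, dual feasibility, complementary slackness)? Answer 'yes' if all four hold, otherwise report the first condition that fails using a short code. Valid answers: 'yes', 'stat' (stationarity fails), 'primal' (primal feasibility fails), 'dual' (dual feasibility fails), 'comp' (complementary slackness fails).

Gradient of f: grad f(x) = Q x + c = (0, -3)
Constraint values g_i(x) = a_i^T x - b_i:
  g_1((2, 3)) = 0
Stationarity residual: grad f(x) + sum_i lambda_i a_i = (0, 0)
  -> stationarity OK
Primal feasibility (all g_i <= 0): OK
Dual feasibility (all lambda_i >= 0): FAILS
Complementary slackness (lambda_i * g_i(x) = 0 for all i): OK

Verdict: the first failing condition is dual_feasibility -> dual.

dual


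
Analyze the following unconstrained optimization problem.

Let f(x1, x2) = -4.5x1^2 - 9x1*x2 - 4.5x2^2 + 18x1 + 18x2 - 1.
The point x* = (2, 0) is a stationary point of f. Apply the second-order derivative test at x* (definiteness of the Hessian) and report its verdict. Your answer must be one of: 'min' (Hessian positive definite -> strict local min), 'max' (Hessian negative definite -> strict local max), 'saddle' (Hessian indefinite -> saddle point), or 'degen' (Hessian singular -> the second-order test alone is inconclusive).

Compute the Hessian H = grad^2 f:
  H = [[-9, -9], [-9, -9]]
Verify stationarity: grad f(x*) = H x* + g = (0, 0).
Eigenvalues of H: -18, 0.
H has a zero eigenvalue (singular; negative semidefinite but not definite), so H is neither positive definite, negative definite, nor indefinite. The second-order test alone is inconclusive -> degen.
(Indeed, f is constant along the null direction of H through x*, so x* is not a strict local extremum.)

degen


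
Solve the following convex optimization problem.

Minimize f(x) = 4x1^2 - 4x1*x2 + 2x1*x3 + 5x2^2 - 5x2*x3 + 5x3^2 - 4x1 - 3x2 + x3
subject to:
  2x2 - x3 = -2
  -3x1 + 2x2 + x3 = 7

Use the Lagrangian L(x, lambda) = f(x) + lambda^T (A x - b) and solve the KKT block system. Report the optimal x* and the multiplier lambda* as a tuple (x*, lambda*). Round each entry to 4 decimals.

Form the Lagrangian:
  L(x, lambda) = (1/2) x^T Q x + c^T x + lambda^T (A x - b)
Stationarity (grad_x L = 0): Q x + c + A^T lambda = 0.
Primal feasibility: A x = b.

This gives the KKT block system:
  [ Q   A^T ] [ x     ]   [-c ]
  [ A    0  ] [ lambda ] = [ b ]

Solving the linear system:
  x*      = (-2.005, -0.2538, 1.4925)
  lambda* = (7.8367, -5.3467)
  f(x*)   = 31.6872

x* = (-2.005, -0.2538, 1.4925), lambda* = (7.8367, -5.3467)


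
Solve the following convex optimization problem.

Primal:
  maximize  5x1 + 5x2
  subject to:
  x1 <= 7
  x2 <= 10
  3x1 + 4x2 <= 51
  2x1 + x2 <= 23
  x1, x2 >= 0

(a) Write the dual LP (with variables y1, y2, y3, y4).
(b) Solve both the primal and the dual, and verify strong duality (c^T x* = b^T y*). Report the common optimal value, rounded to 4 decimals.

The standard primal-dual pair for 'max c^T x s.t. A x <= b, x >= 0' is:
  Dual:  min b^T y  s.t.  A^T y >= c,  y >= 0.

So the dual LP is:
  minimize  7y1 + 10y2 + 51y3 + 23y4
  subject to:
    y1 + 3y3 + 2y4 >= 5
    y2 + 4y3 + y4 >= 5
    y1, y2, y3, y4 >= 0

Solving the primal: x* = (7, 7.5).
  primal value c^T x* = 72.5.
Solving the dual: y* = (1.25, 0, 1.25, 0).
  dual value b^T y* = 72.5.
Strong duality: c^T x* = b^T y*. Confirmed.

72.5


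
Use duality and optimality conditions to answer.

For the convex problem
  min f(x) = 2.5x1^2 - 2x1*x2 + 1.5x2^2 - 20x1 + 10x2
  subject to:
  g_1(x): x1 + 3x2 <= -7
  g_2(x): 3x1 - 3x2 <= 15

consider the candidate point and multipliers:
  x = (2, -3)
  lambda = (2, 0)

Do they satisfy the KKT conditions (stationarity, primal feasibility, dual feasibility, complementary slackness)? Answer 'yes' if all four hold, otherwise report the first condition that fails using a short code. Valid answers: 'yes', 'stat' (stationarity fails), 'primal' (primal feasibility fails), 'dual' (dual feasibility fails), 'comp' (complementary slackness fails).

Gradient of f: grad f(x) = Q x + c = (-4, -3)
Constraint values g_i(x) = a_i^T x - b_i:
  g_1((2, -3)) = 0
  g_2((2, -3)) = 0
Stationarity residual: grad f(x) + sum_i lambda_i a_i = (-2, 3)
  -> stationarity FAILS
Primal feasibility (all g_i <= 0): OK
Dual feasibility (all lambda_i >= 0): OK
Complementary slackness (lambda_i * g_i(x) = 0 for all i): OK

Verdict: the first failing condition is stationarity -> stat.

stat


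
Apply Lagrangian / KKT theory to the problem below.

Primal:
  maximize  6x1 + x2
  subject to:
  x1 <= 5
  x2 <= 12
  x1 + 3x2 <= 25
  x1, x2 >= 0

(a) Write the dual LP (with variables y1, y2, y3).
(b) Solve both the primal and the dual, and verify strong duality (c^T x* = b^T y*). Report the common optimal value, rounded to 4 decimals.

The standard primal-dual pair for 'max c^T x s.t. A x <= b, x >= 0' is:
  Dual:  min b^T y  s.t.  A^T y >= c,  y >= 0.

So the dual LP is:
  minimize  5y1 + 12y2 + 25y3
  subject to:
    y1 + y3 >= 6
    y2 + 3y3 >= 1
    y1, y2, y3 >= 0

Solving the primal: x* = (5, 6.6667).
  primal value c^T x* = 36.6667.
Solving the dual: y* = (5.6667, 0, 0.3333).
  dual value b^T y* = 36.6667.
Strong duality: c^T x* = b^T y*. Confirmed.

36.6667


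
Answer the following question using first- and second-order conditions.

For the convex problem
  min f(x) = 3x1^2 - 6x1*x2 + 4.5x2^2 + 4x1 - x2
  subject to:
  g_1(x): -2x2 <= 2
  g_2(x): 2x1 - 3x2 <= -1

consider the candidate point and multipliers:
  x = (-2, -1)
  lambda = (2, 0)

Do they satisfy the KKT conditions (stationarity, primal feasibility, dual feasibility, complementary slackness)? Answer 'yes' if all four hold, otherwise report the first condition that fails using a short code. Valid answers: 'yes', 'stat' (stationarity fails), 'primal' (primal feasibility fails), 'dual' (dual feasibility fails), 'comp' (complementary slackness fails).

Gradient of f: grad f(x) = Q x + c = (-2, 2)
Constraint values g_i(x) = a_i^T x - b_i:
  g_1((-2, -1)) = 0
  g_2((-2, -1)) = 0
Stationarity residual: grad f(x) + sum_i lambda_i a_i = (-2, -2)
  -> stationarity FAILS
Primal feasibility (all g_i <= 0): OK
Dual feasibility (all lambda_i >= 0): OK
Complementary slackness (lambda_i * g_i(x) = 0 for all i): OK

Verdict: the first failing condition is stationarity -> stat.

stat


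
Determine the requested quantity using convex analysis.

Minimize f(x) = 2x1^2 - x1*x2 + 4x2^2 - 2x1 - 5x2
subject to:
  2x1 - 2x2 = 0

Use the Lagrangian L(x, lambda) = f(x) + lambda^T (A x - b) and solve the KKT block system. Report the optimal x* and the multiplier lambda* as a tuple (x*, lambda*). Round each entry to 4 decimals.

Form the Lagrangian:
  L(x, lambda) = (1/2) x^T Q x + c^T x + lambda^T (A x - b)
Stationarity (grad_x L = 0): Q x + c + A^T lambda = 0.
Primal feasibility: A x = b.

This gives the KKT block system:
  [ Q   A^T ] [ x     ]   [-c ]
  [ A    0  ] [ lambda ] = [ b ]

Solving the linear system:
  x*      = (0.7, 0.7)
  lambda* = (-0.05)
  f(x*)   = -2.45

x* = (0.7, 0.7), lambda* = (-0.05)


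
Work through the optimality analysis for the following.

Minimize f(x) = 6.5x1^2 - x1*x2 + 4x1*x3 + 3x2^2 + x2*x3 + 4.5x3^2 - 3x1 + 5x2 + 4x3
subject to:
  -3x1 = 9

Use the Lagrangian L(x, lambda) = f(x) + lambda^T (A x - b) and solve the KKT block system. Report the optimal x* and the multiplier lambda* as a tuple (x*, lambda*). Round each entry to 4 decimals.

Form the Lagrangian:
  L(x, lambda) = (1/2) x^T Q x + c^T x + lambda^T (A x - b)
Stationarity (grad_x L = 0): Q x + c + A^T lambda = 0.
Primal feasibility: A x = b.

This gives the KKT block system:
  [ Q   A^T ] [ x     ]   [-c ]
  [ A    0  ] [ lambda ] = [ b ]

Solving the linear system:
  x*      = (-3, -1.5094, 1.0566)
  lambda* = (-12.0881)
  f(x*)   = 57.2358

x* = (-3, -1.5094, 1.0566), lambda* = (-12.0881)


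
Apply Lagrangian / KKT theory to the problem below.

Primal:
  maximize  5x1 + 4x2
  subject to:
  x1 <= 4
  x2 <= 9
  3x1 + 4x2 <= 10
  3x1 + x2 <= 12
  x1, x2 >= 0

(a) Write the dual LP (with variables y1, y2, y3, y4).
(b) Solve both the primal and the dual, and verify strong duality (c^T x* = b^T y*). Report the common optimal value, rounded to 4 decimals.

The standard primal-dual pair for 'max c^T x s.t. A x <= b, x >= 0' is:
  Dual:  min b^T y  s.t.  A^T y >= c,  y >= 0.

So the dual LP is:
  minimize  4y1 + 9y2 + 10y3 + 12y4
  subject to:
    y1 + 3y3 + 3y4 >= 5
    y2 + 4y3 + y4 >= 4
    y1, y2, y3, y4 >= 0

Solving the primal: x* = (3.3333, 0).
  primal value c^T x* = 16.6667.
Solving the dual: y* = (0, 0, 1.6667, 0).
  dual value b^T y* = 16.6667.
Strong duality: c^T x* = b^T y*. Confirmed.

16.6667


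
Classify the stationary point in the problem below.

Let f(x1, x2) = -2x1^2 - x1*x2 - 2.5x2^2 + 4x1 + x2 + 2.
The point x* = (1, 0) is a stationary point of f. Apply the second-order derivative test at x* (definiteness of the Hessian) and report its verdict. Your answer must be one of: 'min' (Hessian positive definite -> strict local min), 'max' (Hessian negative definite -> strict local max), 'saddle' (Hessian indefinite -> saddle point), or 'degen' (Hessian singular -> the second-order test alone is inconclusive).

Compute the Hessian H = grad^2 f:
  H = [[-4, -1], [-1, -5]]
Verify stationarity: grad f(x*) = H x* + g = (0, 0).
Eigenvalues of H: -5.618, -3.382.
Both eigenvalues < 0, so H is negative definite -> x* is a strict local max.

max


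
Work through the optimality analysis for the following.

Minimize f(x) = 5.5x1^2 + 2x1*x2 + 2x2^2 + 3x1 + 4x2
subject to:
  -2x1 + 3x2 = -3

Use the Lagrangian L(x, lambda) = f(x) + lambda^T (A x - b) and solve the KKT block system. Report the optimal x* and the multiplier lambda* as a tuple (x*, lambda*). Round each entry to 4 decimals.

Form the Lagrangian:
  L(x, lambda) = (1/2) x^T Q x + c^T x + lambda^T (A x - b)
Stationarity (grad_x L = 0): Q x + c + A^T lambda = 0.
Primal feasibility: A x = b.

This gives the KKT block system:
  [ Q   A^T ] [ x     ]   [-c ]
  [ A    0  ] [ lambda ] = [ b ]

Solving the linear system:
  x*      = (-0.0647, -1.0432)
  lambda* = (0.1007)
  f(x*)   = -2.0324

x* = (-0.0647, -1.0432), lambda* = (0.1007)


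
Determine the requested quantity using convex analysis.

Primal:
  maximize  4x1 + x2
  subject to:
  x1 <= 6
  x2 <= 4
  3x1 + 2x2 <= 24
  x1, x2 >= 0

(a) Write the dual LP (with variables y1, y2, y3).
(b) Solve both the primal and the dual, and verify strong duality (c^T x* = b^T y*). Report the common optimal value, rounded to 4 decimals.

The standard primal-dual pair for 'max c^T x s.t. A x <= b, x >= 0' is:
  Dual:  min b^T y  s.t.  A^T y >= c,  y >= 0.

So the dual LP is:
  minimize  6y1 + 4y2 + 24y3
  subject to:
    y1 + 3y3 >= 4
    y2 + 2y3 >= 1
    y1, y2, y3 >= 0

Solving the primal: x* = (6, 3).
  primal value c^T x* = 27.
Solving the dual: y* = (2.5, 0, 0.5).
  dual value b^T y* = 27.
Strong duality: c^T x* = b^T y*. Confirmed.

27


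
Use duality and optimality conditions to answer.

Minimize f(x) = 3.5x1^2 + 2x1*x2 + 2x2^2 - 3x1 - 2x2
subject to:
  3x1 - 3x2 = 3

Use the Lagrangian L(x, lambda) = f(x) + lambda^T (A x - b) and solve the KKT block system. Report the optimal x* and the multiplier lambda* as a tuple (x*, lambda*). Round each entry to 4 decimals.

Form the Lagrangian:
  L(x, lambda) = (1/2) x^T Q x + c^T x + lambda^T (A x - b)
Stationarity (grad_x L = 0): Q x + c + A^T lambda = 0.
Primal feasibility: A x = b.

This gives the KKT block system:
  [ Q   A^T ] [ x     ]   [-c ]
  [ A    0  ] [ lambda ] = [ b ]

Solving the linear system:
  x*      = (0.7333, -0.2667)
  lambda* = (-0.5333)
  f(x*)   = -0.0333

x* = (0.7333, -0.2667), lambda* = (-0.5333)


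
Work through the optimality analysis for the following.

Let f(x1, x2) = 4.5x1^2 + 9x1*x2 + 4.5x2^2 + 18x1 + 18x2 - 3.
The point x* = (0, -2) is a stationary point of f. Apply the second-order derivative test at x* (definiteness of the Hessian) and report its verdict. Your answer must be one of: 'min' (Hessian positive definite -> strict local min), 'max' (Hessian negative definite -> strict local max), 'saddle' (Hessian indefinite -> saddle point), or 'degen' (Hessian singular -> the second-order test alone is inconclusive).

Compute the Hessian H = grad^2 f:
  H = [[9, 9], [9, 9]]
Verify stationarity: grad f(x*) = H x* + g = (0, 0).
Eigenvalues of H: 0, 18.
H has a zero eigenvalue (singular; positive semidefinite but not definite), so H is neither positive definite, negative definite, nor indefinite. The second-order test alone is inconclusive -> degen.
(Indeed, f is constant along the null direction of H through x*, so x* is not a strict local extremum.)

degen


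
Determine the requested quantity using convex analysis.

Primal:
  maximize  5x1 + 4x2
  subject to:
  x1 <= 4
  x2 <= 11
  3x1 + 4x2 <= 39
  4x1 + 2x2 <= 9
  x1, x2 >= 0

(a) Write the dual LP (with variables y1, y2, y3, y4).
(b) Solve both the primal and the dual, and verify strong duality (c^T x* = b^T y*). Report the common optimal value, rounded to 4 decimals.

The standard primal-dual pair for 'max c^T x s.t. A x <= b, x >= 0' is:
  Dual:  min b^T y  s.t.  A^T y >= c,  y >= 0.

So the dual LP is:
  minimize  4y1 + 11y2 + 39y3 + 9y4
  subject to:
    y1 + 3y3 + 4y4 >= 5
    y2 + 4y3 + 2y4 >= 4
    y1, y2, y3, y4 >= 0

Solving the primal: x* = (0, 4.5).
  primal value c^T x* = 18.
Solving the dual: y* = (0, 0, 0, 2).
  dual value b^T y* = 18.
Strong duality: c^T x* = b^T y*. Confirmed.

18


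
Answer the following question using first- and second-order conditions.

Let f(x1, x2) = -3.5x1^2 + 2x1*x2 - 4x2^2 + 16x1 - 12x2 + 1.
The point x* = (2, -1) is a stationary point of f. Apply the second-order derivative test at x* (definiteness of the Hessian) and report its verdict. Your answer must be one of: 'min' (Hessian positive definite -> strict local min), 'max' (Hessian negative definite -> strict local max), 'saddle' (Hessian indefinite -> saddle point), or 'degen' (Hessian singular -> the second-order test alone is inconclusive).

Compute the Hessian H = grad^2 f:
  H = [[-7, 2], [2, -8]]
Verify stationarity: grad f(x*) = H x* + g = (0, 0).
Eigenvalues of H: -9.5616, -5.4384.
Both eigenvalues < 0, so H is negative definite -> x* is a strict local max.

max


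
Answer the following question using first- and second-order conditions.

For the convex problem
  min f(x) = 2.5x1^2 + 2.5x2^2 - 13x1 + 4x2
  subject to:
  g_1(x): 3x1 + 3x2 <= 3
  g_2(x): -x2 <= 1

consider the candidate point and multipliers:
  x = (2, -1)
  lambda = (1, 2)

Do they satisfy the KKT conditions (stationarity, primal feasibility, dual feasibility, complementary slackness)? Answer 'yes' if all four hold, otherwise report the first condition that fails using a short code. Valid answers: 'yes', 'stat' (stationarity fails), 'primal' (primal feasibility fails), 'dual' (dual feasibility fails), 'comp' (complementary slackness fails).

Gradient of f: grad f(x) = Q x + c = (-3, -1)
Constraint values g_i(x) = a_i^T x - b_i:
  g_1((2, -1)) = 0
  g_2((2, -1)) = 0
Stationarity residual: grad f(x) + sum_i lambda_i a_i = (0, 0)
  -> stationarity OK
Primal feasibility (all g_i <= 0): OK
Dual feasibility (all lambda_i >= 0): OK
Complementary slackness (lambda_i * g_i(x) = 0 for all i): OK

Verdict: yes, KKT holds.

yes


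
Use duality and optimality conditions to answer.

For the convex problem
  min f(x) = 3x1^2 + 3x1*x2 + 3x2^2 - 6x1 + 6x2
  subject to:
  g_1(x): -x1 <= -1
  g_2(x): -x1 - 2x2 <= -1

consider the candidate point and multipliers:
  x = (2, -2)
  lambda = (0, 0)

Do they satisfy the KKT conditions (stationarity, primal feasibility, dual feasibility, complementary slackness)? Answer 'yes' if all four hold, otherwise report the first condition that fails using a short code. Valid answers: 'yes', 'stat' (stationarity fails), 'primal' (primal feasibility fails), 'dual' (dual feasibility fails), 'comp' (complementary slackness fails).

Gradient of f: grad f(x) = Q x + c = (0, 0)
Constraint values g_i(x) = a_i^T x - b_i:
  g_1((2, -2)) = -1
  g_2((2, -2)) = 3
Stationarity residual: grad f(x) + sum_i lambda_i a_i = (0, 0)
  -> stationarity OK
Primal feasibility (all g_i <= 0): FAILS
Dual feasibility (all lambda_i >= 0): OK
Complementary slackness (lambda_i * g_i(x) = 0 for all i): OK

Verdict: the first failing condition is primal_feasibility -> primal.

primal


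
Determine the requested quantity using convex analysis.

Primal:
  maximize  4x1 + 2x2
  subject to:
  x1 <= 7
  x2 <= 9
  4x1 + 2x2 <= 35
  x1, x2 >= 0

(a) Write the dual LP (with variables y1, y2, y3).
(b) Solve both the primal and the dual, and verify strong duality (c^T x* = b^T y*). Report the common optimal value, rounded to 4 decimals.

The standard primal-dual pair for 'max c^T x s.t. A x <= b, x >= 0' is:
  Dual:  min b^T y  s.t.  A^T y >= c,  y >= 0.

So the dual LP is:
  minimize  7y1 + 9y2 + 35y3
  subject to:
    y1 + 4y3 >= 4
    y2 + 2y3 >= 2
    y1, y2, y3 >= 0

Solving the primal: x* = (4.25, 9).
  primal value c^T x* = 35.
Solving the dual: y* = (0, 0, 1).
  dual value b^T y* = 35.
Strong duality: c^T x* = b^T y*. Confirmed.

35


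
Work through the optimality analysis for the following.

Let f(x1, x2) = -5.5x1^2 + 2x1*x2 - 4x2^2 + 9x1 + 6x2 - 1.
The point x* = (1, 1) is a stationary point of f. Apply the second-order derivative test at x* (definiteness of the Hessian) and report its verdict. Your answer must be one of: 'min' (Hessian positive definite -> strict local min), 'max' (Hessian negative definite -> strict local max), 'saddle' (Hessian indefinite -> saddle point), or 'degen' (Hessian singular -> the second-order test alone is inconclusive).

Compute the Hessian H = grad^2 f:
  H = [[-11, 2], [2, -8]]
Verify stationarity: grad f(x*) = H x* + g = (0, 0).
Eigenvalues of H: -12, -7.
Both eigenvalues < 0, so H is negative definite -> x* is a strict local max.

max


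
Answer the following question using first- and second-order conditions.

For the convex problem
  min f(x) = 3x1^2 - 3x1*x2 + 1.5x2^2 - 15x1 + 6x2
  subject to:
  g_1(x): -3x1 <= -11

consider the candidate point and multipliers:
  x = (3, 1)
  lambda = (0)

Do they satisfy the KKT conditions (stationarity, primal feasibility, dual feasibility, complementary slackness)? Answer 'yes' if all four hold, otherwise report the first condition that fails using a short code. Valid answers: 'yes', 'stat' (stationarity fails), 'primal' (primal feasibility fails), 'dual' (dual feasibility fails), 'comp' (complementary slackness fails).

Gradient of f: grad f(x) = Q x + c = (0, 0)
Constraint values g_i(x) = a_i^T x - b_i:
  g_1((3, 1)) = 2
Stationarity residual: grad f(x) + sum_i lambda_i a_i = (0, 0)
  -> stationarity OK
Primal feasibility (all g_i <= 0): FAILS
Dual feasibility (all lambda_i >= 0): OK
Complementary slackness (lambda_i * g_i(x) = 0 for all i): OK

Verdict: the first failing condition is primal_feasibility -> primal.

primal


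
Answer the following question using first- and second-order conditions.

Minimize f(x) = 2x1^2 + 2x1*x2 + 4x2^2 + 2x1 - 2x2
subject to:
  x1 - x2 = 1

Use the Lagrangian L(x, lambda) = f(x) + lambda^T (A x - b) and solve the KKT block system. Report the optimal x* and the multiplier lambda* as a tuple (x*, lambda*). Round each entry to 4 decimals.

Form the Lagrangian:
  L(x, lambda) = (1/2) x^T Q x + c^T x + lambda^T (A x - b)
Stationarity (grad_x L = 0): Q x + c + A^T lambda = 0.
Primal feasibility: A x = b.

This gives the KKT block system:
  [ Q   A^T ] [ x     ]   [-c ]
  [ A    0  ] [ lambda ] = [ b ]

Solving the linear system:
  x*      = (0.625, -0.375)
  lambda* = (-3.75)
  f(x*)   = 2.875

x* = (0.625, -0.375), lambda* = (-3.75)


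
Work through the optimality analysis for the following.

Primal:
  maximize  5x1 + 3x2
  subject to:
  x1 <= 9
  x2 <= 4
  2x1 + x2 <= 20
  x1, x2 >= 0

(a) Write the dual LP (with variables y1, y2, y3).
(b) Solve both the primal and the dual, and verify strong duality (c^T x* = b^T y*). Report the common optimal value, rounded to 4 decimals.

The standard primal-dual pair for 'max c^T x s.t. A x <= b, x >= 0' is:
  Dual:  min b^T y  s.t.  A^T y >= c,  y >= 0.

So the dual LP is:
  minimize  9y1 + 4y2 + 20y3
  subject to:
    y1 + 2y3 >= 5
    y2 + y3 >= 3
    y1, y2, y3 >= 0

Solving the primal: x* = (8, 4).
  primal value c^T x* = 52.
Solving the dual: y* = (0, 0.5, 2.5).
  dual value b^T y* = 52.
Strong duality: c^T x* = b^T y*. Confirmed.

52


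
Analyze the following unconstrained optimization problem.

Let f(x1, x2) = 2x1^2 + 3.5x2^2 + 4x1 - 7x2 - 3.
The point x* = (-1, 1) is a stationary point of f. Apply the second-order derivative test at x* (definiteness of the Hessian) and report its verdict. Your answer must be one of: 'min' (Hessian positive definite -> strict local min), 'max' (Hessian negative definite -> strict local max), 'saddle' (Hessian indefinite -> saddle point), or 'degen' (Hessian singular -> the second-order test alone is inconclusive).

Compute the Hessian H = grad^2 f:
  H = [[4, 0], [0, 7]]
Verify stationarity: grad f(x*) = H x* + g = (0, 0).
Eigenvalues of H: 4, 7.
Both eigenvalues > 0, so H is positive definite -> x* is a strict local min.

min


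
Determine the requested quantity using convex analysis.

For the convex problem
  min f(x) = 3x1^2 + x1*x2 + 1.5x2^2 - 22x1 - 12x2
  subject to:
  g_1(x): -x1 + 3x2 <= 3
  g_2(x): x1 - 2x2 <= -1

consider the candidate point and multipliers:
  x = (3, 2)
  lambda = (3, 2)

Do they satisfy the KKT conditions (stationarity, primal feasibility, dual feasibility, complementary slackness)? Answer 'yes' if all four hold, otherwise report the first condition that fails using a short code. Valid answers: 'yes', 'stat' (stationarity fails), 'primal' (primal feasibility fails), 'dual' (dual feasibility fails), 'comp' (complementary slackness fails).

Gradient of f: grad f(x) = Q x + c = (-2, -3)
Constraint values g_i(x) = a_i^T x - b_i:
  g_1((3, 2)) = 0
  g_2((3, 2)) = 0
Stationarity residual: grad f(x) + sum_i lambda_i a_i = (-3, 2)
  -> stationarity FAILS
Primal feasibility (all g_i <= 0): OK
Dual feasibility (all lambda_i >= 0): OK
Complementary slackness (lambda_i * g_i(x) = 0 for all i): OK

Verdict: the first failing condition is stationarity -> stat.

stat


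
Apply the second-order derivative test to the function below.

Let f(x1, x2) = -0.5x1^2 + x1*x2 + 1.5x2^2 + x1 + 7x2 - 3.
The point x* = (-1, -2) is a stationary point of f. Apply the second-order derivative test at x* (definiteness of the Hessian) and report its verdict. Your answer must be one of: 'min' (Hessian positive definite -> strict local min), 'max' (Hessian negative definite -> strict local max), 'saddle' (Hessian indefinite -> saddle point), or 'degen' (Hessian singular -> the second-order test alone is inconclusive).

Compute the Hessian H = grad^2 f:
  H = [[-1, 1], [1, 3]]
Verify stationarity: grad f(x*) = H x* + g = (0, 0).
Eigenvalues of H: -1.2361, 3.2361.
Eigenvalues have mixed signs, so H is indefinite -> x* is a saddle point.

saddle


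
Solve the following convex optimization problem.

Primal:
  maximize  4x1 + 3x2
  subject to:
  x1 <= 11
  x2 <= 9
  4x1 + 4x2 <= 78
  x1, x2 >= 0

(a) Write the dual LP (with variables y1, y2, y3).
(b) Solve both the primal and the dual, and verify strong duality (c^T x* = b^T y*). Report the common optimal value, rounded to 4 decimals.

The standard primal-dual pair for 'max c^T x s.t. A x <= b, x >= 0' is:
  Dual:  min b^T y  s.t.  A^T y >= c,  y >= 0.

So the dual LP is:
  minimize  11y1 + 9y2 + 78y3
  subject to:
    y1 + 4y3 >= 4
    y2 + 4y3 >= 3
    y1, y2, y3 >= 0

Solving the primal: x* = (11, 8.5).
  primal value c^T x* = 69.5.
Solving the dual: y* = (1, 0, 0.75).
  dual value b^T y* = 69.5.
Strong duality: c^T x* = b^T y*. Confirmed.

69.5


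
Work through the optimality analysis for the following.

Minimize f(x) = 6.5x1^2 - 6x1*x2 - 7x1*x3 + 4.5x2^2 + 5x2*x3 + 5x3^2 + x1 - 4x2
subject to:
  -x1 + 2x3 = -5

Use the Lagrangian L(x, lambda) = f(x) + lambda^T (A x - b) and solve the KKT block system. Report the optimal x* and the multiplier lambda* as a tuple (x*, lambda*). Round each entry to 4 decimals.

Form the Lagrangian:
  L(x, lambda) = (1/2) x^T Q x + c^T x + lambda^T (A x - b)
Stationarity (grad_x L = 0): Q x + c + A^T lambda = 0.
Primal feasibility: A x = b.

This gives the KKT block system:
  [ Q   A^T ] [ x     ]   [-c ]
  [ A    0  ] [ lambda ] = [ b ]

Solving the linear system:
  x*      = (0.0584, 1.856, -2.4708)
  lambda* = (7.9183)
  f(x*)   = 16.1128

x* = (0.0584, 1.856, -2.4708), lambda* = (7.9183)


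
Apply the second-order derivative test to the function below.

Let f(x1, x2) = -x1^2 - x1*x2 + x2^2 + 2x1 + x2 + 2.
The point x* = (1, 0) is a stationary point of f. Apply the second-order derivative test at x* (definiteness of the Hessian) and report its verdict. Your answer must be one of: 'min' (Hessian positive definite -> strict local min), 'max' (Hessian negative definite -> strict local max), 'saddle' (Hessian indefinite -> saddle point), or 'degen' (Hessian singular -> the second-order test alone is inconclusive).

Compute the Hessian H = grad^2 f:
  H = [[-2, -1], [-1, 2]]
Verify stationarity: grad f(x*) = H x* + g = (0, 0).
Eigenvalues of H: -2.2361, 2.2361.
Eigenvalues have mixed signs, so H is indefinite -> x* is a saddle point.

saddle


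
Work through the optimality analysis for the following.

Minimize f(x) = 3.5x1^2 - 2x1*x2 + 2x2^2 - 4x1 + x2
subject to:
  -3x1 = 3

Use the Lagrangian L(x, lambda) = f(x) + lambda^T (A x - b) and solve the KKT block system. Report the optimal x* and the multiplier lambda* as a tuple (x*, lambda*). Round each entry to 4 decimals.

Form the Lagrangian:
  L(x, lambda) = (1/2) x^T Q x + c^T x + lambda^T (A x - b)
Stationarity (grad_x L = 0): Q x + c + A^T lambda = 0.
Primal feasibility: A x = b.

This gives the KKT block system:
  [ Q   A^T ] [ x     ]   [-c ]
  [ A    0  ] [ lambda ] = [ b ]

Solving the linear system:
  x*      = (-1, -0.75)
  lambda* = (-3.1667)
  f(x*)   = 6.375

x* = (-1, -0.75), lambda* = (-3.1667)


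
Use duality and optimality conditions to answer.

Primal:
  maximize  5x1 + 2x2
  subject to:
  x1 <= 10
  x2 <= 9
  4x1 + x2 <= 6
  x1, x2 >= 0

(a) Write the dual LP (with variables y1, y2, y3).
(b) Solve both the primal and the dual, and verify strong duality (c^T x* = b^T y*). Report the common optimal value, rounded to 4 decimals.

The standard primal-dual pair for 'max c^T x s.t. A x <= b, x >= 0' is:
  Dual:  min b^T y  s.t.  A^T y >= c,  y >= 0.

So the dual LP is:
  minimize  10y1 + 9y2 + 6y3
  subject to:
    y1 + 4y3 >= 5
    y2 + y3 >= 2
    y1, y2, y3 >= 0

Solving the primal: x* = (0, 6).
  primal value c^T x* = 12.
Solving the dual: y* = (0, 0, 2).
  dual value b^T y* = 12.
Strong duality: c^T x* = b^T y*. Confirmed.

12


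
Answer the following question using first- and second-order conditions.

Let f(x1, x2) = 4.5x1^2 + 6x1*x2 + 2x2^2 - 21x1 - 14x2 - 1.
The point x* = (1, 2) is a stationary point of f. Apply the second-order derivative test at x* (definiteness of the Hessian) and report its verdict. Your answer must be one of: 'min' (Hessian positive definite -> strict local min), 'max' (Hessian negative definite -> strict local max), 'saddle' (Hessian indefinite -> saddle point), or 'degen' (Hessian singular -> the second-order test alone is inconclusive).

Compute the Hessian H = grad^2 f:
  H = [[9, 6], [6, 4]]
Verify stationarity: grad f(x*) = H x* + g = (0, 0).
Eigenvalues of H: 0, 13.
H has a zero eigenvalue (singular; positive semidefinite but not definite), so H is neither positive definite, negative definite, nor indefinite. The second-order test alone is inconclusive -> degen.
(Indeed, f is constant along the null direction of H through x*, so x* is not a strict local extremum.)

degen


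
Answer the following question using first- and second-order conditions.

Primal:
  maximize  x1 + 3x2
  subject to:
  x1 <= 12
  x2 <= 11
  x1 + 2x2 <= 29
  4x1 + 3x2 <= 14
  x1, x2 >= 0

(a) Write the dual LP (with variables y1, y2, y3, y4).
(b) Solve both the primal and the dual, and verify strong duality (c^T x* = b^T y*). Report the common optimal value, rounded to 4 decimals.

The standard primal-dual pair for 'max c^T x s.t. A x <= b, x >= 0' is:
  Dual:  min b^T y  s.t.  A^T y >= c,  y >= 0.

So the dual LP is:
  minimize  12y1 + 11y2 + 29y3 + 14y4
  subject to:
    y1 + y3 + 4y4 >= 1
    y2 + 2y3 + 3y4 >= 3
    y1, y2, y3, y4 >= 0

Solving the primal: x* = (0, 4.6667).
  primal value c^T x* = 14.
Solving the dual: y* = (0, 0, 0, 1).
  dual value b^T y* = 14.
Strong duality: c^T x* = b^T y*. Confirmed.

14


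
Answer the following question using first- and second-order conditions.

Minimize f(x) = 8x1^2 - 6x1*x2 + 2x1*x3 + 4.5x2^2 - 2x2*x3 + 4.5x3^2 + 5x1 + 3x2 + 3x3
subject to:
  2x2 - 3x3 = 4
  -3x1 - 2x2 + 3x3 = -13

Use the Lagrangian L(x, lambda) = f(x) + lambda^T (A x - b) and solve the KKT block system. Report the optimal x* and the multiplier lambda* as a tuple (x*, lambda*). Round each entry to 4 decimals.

Form the Lagrangian:
  L(x, lambda) = (1/2) x^T Q x + c^T x + lambda^T (A x - b)
Stationarity (grad_x L = 0): Q x + c + A^T lambda = 0.
Primal feasibility: A x = b.

This gives the KKT block system:
  [ Q   A^T ] [ x     ]   [-c ]
  [ A    0  ] [ lambda ] = [ b ]

Solving the linear system:
  x*      = (3, 1.3871, -0.4086)
  lambda* = (15.4695, 14.6201)
  f(x*)   = 73.0591

x* = (3, 1.3871, -0.4086), lambda* = (15.4695, 14.6201)


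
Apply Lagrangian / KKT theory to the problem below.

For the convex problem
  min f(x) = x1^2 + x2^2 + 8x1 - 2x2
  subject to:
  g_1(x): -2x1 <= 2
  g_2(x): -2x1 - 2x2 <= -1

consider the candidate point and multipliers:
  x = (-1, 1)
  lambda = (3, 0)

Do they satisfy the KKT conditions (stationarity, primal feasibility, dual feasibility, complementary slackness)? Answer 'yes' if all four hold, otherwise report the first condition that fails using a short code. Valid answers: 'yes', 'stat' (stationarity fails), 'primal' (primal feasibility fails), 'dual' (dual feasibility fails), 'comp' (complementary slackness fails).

Gradient of f: grad f(x) = Q x + c = (6, 0)
Constraint values g_i(x) = a_i^T x - b_i:
  g_1((-1, 1)) = 0
  g_2((-1, 1)) = 1
Stationarity residual: grad f(x) + sum_i lambda_i a_i = (0, 0)
  -> stationarity OK
Primal feasibility (all g_i <= 0): FAILS
Dual feasibility (all lambda_i >= 0): OK
Complementary slackness (lambda_i * g_i(x) = 0 for all i): OK

Verdict: the first failing condition is primal_feasibility -> primal.

primal


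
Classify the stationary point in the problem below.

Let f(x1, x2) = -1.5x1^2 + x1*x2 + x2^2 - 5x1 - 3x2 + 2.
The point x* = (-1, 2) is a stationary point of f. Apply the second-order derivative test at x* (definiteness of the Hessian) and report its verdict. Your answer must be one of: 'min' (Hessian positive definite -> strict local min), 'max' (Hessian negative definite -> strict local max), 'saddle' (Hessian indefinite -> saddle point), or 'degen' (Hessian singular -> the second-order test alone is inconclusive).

Compute the Hessian H = grad^2 f:
  H = [[-3, 1], [1, 2]]
Verify stationarity: grad f(x*) = H x* + g = (0, 0).
Eigenvalues of H: -3.1926, 2.1926.
Eigenvalues have mixed signs, so H is indefinite -> x* is a saddle point.

saddle


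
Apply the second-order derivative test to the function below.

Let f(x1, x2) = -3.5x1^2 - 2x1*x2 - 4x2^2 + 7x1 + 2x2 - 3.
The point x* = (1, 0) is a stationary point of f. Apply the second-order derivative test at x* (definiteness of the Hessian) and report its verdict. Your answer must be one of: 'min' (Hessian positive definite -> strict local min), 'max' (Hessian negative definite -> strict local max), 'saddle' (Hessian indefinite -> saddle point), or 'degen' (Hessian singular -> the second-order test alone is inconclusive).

Compute the Hessian H = grad^2 f:
  H = [[-7, -2], [-2, -8]]
Verify stationarity: grad f(x*) = H x* + g = (0, 0).
Eigenvalues of H: -9.5616, -5.4384.
Both eigenvalues < 0, so H is negative definite -> x* is a strict local max.

max


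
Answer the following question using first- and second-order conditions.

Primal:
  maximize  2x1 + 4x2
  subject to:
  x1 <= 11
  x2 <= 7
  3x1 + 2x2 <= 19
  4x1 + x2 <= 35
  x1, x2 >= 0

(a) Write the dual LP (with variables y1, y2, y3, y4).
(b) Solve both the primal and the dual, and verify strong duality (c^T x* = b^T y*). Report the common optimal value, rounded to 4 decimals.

The standard primal-dual pair for 'max c^T x s.t. A x <= b, x >= 0' is:
  Dual:  min b^T y  s.t.  A^T y >= c,  y >= 0.

So the dual LP is:
  minimize  11y1 + 7y2 + 19y3 + 35y4
  subject to:
    y1 + 3y3 + 4y4 >= 2
    y2 + 2y3 + y4 >= 4
    y1, y2, y3, y4 >= 0

Solving the primal: x* = (1.6667, 7).
  primal value c^T x* = 31.3333.
Solving the dual: y* = (0, 2.6667, 0.6667, 0).
  dual value b^T y* = 31.3333.
Strong duality: c^T x* = b^T y*. Confirmed.

31.3333


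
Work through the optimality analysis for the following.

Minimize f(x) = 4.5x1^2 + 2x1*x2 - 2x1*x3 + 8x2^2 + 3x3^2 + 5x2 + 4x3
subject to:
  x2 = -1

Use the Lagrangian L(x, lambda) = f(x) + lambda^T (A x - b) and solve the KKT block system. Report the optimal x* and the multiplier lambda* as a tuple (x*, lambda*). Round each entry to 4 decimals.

Form the Lagrangian:
  L(x, lambda) = (1/2) x^T Q x + c^T x + lambda^T (A x - b)
Stationarity (grad_x L = 0): Q x + c + A^T lambda = 0.
Primal feasibility: A x = b.

This gives the KKT block system:
  [ Q   A^T ] [ x     ]   [-c ]
  [ A    0  ] [ lambda ] = [ b ]

Solving the linear system:
  x*      = (0.08, -1, -0.64)
  lambda* = (10.84)
  f(x*)   = 1.64

x* = (0.08, -1, -0.64), lambda* = (10.84)


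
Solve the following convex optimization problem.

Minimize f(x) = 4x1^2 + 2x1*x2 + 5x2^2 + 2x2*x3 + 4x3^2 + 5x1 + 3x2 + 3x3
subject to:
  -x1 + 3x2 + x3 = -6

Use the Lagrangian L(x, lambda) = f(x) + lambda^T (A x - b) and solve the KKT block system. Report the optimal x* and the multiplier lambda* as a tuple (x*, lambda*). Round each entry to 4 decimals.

Form the Lagrangian:
  L(x, lambda) = (1/2) x^T Q x + c^T x + lambda^T (A x - b)
Stationarity (grad_x L = 0): Q x + c + A^T lambda = 0.
Primal feasibility: A x = b.

This gives the KKT block system:
  [ Q   A^T ] [ x     ]   [-c ]
  [ A    0  ] [ lambda ] = [ b ]

Solving the linear system:
  x*      = (0.3889, -1.6889, -0.5444)
  lambda* = (4.7333)
  f(x*)   = 11.8222

x* = (0.3889, -1.6889, -0.5444), lambda* = (4.7333)


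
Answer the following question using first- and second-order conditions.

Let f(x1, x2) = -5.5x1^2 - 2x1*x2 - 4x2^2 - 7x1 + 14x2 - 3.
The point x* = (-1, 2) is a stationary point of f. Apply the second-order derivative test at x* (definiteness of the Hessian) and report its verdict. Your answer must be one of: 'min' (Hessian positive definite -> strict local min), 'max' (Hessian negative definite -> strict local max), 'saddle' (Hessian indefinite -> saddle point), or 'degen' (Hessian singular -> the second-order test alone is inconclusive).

Compute the Hessian H = grad^2 f:
  H = [[-11, -2], [-2, -8]]
Verify stationarity: grad f(x*) = H x* + g = (0, 0).
Eigenvalues of H: -12, -7.
Both eigenvalues < 0, so H is negative definite -> x* is a strict local max.

max


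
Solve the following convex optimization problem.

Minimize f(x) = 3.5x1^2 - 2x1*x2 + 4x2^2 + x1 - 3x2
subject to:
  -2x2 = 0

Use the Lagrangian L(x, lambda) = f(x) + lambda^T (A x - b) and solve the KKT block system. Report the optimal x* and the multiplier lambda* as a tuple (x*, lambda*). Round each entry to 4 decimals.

Form the Lagrangian:
  L(x, lambda) = (1/2) x^T Q x + c^T x + lambda^T (A x - b)
Stationarity (grad_x L = 0): Q x + c + A^T lambda = 0.
Primal feasibility: A x = b.

This gives the KKT block system:
  [ Q   A^T ] [ x     ]   [-c ]
  [ A    0  ] [ lambda ] = [ b ]

Solving the linear system:
  x*      = (-0.1429, 0)
  lambda* = (-1.3571)
  f(x*)   = -0.0714

x* = (-0.1429, 0), lambda* = (-1.3571)


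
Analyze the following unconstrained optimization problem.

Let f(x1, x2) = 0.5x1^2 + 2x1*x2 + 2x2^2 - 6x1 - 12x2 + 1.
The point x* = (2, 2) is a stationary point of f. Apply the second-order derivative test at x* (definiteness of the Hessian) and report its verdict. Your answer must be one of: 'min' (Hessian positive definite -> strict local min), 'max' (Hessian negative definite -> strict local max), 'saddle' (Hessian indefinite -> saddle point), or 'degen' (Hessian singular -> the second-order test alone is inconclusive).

Compute the Hessian H = grad^2 f:
  H = [[1, 2], [2, 4]]
Verify stationarity: grad f(x*) = H x* + g = (0, 0).
Eigenvalues of H: 0, 5.
H has a zero eigenvalue (singular; positive semidefinite but not definite), so H is neither positive definite, negative definite, nor indefinite. The second-order test alone is inconclusive -> degen.
(Indeed, f is constant along the null direction of H through x*, so x* is not a strict local extremum.)

degen


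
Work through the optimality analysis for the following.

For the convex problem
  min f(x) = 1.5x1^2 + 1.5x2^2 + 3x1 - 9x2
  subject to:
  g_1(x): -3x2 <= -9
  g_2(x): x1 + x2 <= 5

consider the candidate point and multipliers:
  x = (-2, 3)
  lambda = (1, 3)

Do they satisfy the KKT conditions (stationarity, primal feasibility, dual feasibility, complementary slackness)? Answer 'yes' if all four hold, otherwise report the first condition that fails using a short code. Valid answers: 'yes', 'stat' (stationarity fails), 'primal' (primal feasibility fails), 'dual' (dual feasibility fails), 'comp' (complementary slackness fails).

Gradient of f: grad f(x) = Q x + c = (-3, 0)
Constraint values g_i(x) = a_i^T x - b_i:
  g_1((-2, 3)) = 0
  g_2((-2, 3)) = -4
Stationarity residual: grad f(x) + sum_i lambda_i a_i = (0, 0)
  -> stationarity OK
Primal feasibility (all g_i <= 0): OK
Dual feasibility (all lambda_i >= 0): OK
Complementary slackness (lambda_i * g_i(x) = 0 for all i): FAILS

Verdict: the first failing condition is complementary_slackness -> comp.

comp


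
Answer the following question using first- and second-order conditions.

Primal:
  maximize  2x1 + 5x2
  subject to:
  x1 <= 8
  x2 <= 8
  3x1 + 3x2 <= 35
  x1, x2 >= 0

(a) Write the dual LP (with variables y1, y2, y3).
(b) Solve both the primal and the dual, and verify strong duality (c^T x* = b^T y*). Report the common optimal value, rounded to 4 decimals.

The standard primal-dual pair for 'max c^T x s.t. A x <= b, x >= 0' is:
  Dual:  min b^T y  s.t.  A^T y >= c,  y >= 0.

So the dual LP is:
  minimize  8y1 + 8y2 + 35y3
  subject to:
    y1 + 3y3 >= 2
    y2 + 3y3 >= 5
    y1, y2, y3 >= 0

Solving the primal: x* = (3.6667, 8).
  primal value c^T x* = 47.3333.
Solving the dual: y* = (0, 3, 0.6667).
  dual value b^T y* = 47.3333.
Strong duality: c^T x* = b^T y*. Confirmed.

47.3333


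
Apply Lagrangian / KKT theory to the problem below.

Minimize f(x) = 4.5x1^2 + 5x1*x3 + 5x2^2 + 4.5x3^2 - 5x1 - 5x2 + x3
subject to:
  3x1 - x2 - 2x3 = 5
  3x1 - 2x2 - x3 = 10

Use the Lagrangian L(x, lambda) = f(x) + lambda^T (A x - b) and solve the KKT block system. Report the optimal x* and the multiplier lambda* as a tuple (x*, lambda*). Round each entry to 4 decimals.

Form the Lagrangian:
  L(x, lambda) = (1/2) x^T Q x + c^T x + lambda^T (A x - b)
Stationarity (grad_x L = 0): Q x + c + A^T lambda = 0.
Primal feasibility: A x = b.

This gives the KKT block system:
  [ Q   A^T ] [ x     ]   [-c ]
  [ A    0  ] [ lambda ] = [ b ]

Solving the linear system:
  x*      = (1.5526, -3.4474, 1.5526)
  lambda* = (28.3158, -33.8947)
  f(x*)   = 104.1974

x* = (1.5526, -3.4474, 1.5526), lambda* = (28.3158, -33.8947)


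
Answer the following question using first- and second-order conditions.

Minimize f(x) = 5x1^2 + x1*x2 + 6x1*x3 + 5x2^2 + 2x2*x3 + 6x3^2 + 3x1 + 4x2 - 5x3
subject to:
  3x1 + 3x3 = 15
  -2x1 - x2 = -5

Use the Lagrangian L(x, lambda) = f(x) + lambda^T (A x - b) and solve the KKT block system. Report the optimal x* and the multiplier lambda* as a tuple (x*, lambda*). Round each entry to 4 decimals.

Form the Lagrangian:
  L(x, lambda) = (1/2) x^T Q x + c^T x + lambda^T (A x - b)
Stationarity (grad_x L = 0): Q x + c + A^T lambda = 0.
Primal feasibility: A x = b.

This gives the KKT block system:
  [ Q   A^T ] [ x     ]   [-c ]
  [ A    0  ] [ lambda ] = [ b ]

Solving the linear system:
  x*      = (2.8704, -0.7407, 2.1296)
  lambda* = (-12.0988, 3.7222)
  f(x*)   = 97.5463

x* = (2.8704, -0.7407, 2.1296), lambda* = (-12.0988, 3.7222)
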